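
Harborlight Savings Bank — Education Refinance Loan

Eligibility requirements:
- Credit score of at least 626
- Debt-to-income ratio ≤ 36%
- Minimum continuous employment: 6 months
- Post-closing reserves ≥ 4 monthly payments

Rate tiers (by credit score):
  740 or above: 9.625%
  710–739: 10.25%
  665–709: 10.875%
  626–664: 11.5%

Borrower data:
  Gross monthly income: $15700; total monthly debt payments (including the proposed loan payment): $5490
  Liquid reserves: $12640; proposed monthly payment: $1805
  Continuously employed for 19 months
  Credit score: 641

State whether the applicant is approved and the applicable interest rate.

Approved at 11.5%

Credit score 641 ≥ 626 (meets minimum)
Employment 19 ≥ 6 months
Debt-to-income = 5,490/15,700 = 35% — meets 36% limit
Reserves: 12,640 ÷ 1,805 = 7.0 months (meets 4-month minimum)
All requirements met. Score 641 falls in the 626–664 tier → 11.5%.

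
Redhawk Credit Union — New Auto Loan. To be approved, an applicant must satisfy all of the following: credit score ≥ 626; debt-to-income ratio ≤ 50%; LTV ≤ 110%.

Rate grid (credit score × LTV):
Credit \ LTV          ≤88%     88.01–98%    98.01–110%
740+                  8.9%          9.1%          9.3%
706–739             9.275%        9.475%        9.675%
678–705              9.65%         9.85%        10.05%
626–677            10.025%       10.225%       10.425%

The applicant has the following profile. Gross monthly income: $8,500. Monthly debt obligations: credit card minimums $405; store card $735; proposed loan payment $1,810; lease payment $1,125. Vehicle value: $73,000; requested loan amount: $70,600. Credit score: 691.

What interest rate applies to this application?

9.85%

Credit score 691 ≥ 626; Total monthly debts = (405 + 735 + 1,810 + 1,125) = 4,075. DTI: 4,075 ÷ 8,500 = 47.9%, within the 50% cap
LTV = 70,600/73,000 = 96.7% ≤ 110%
Credit 691 → row 678–705; LTV 96.7% → column 88.01–98%. Grid cell → 9.85%.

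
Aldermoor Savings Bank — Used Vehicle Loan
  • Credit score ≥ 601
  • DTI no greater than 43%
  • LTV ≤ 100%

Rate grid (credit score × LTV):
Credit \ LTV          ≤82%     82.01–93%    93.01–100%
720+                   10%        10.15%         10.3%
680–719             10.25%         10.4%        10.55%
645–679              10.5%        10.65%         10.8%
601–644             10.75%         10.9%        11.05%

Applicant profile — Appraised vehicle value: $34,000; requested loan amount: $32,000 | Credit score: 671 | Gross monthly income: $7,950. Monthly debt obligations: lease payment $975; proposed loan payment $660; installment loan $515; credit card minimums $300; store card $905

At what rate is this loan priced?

Credit score 671 ≥ 601; Total monthly debts = (975 + 660 + 515 + 300 + 905) = 3,355. Debt-to-income = 3,355/7,950 = 42.2% — meets 43% limit
Loan-to-value = 32,000/34,000 = 94.1% — pass (100% max)
Row: 671 falls in 645–679. Column: 94.1% falls in 93.01–100%. Rate = 10.8%.

10.8%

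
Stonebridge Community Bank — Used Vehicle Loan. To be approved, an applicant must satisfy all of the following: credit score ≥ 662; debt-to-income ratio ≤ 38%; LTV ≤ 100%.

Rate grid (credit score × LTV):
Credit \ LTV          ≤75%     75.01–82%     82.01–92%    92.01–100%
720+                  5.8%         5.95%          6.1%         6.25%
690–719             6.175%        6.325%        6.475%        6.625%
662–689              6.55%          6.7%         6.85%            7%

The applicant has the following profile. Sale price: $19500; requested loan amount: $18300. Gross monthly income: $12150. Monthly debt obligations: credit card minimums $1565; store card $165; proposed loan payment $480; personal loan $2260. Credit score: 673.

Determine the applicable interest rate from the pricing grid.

Credit score 673 ≥ 662; Total monthly debts = (1,565 + 165 + 480 + 2,260) = 4,470. DTI = 4,470/12,150 = 36.8% ≤ 38%
Loan-to-value = 18,300/19,500 = 93.8% — pass (100% max)
Credit 673 → row 662–689; LTV 93.8% → column 92.01–100%. Grid cell → 7%.

7%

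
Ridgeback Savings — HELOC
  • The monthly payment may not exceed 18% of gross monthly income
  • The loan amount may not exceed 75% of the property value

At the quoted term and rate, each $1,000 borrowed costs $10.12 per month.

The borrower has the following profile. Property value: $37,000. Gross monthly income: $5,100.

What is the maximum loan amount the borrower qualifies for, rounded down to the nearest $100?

Payment cap: 18% × $5,100 = $918/month.
At $10.12 per $1,000, that supports 918/10.12 × 1,000 ≈ $90,711 → $90,700.
LTV cap: 75% × $37,000 = $27,750 → $27,700.
Binding constraint: loan-to-value.

$27,700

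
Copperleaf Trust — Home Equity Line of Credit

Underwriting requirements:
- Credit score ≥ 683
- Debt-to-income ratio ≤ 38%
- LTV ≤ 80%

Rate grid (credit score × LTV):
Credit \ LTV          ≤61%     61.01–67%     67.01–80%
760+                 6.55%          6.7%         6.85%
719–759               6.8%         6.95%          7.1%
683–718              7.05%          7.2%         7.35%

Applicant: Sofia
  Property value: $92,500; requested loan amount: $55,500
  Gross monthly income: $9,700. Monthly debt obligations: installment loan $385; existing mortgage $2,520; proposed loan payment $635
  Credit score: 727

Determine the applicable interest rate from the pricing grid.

6.8%

Credit score 727 ≥ 683; Total monthly debts = (385 + 2,520 + 635) = 3,540. Debt-to-income = 3,540/9,700 = 36.5% — meets 38% limit
LTV = 55,500/92,500 = 60% ≤ 80%
Row: 727 falls in 719–759. Column: 60% falls in ≤61%. Rate = 6.8%.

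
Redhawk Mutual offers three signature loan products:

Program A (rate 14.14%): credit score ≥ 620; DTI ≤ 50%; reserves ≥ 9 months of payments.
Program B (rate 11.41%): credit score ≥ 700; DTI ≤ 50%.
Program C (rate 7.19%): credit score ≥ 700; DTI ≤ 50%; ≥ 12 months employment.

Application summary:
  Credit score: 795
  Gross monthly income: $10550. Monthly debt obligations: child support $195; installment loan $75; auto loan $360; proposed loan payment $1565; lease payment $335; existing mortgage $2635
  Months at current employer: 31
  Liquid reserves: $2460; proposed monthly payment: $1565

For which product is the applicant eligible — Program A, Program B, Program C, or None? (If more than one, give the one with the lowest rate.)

Total debts = (195 + 75 + 360 + 1,565 + 335 + 2,635) = 5,165; DTI = 5,165/10,550 = 49%.
Reserves = 2,460/1,565 = 1.6 months.
Program A: score 795 ≥ 620; DTI 49% ≤ 50%; reserves 1.6 < 9 mo → does not qualify.
Program B: score 795 ≥ 700; DTI 49% ≤ 50% → qualifies.
Program C: score 795 ≥ 700; DTI 49% ≤ 50%; employment 31 ≥ 12 mo → qualifies.
Qualifying: Program B, Program C. Lowest rate is 7.19% → Program C.

Program C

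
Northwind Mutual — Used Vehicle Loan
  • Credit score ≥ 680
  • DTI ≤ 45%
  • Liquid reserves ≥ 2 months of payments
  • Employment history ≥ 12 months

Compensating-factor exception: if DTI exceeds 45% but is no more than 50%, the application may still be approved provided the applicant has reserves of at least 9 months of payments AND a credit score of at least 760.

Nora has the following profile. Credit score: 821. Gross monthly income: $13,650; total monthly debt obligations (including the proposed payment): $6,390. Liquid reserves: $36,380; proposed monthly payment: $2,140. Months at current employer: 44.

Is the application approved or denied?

Credit score 821 ≥ 680 (meets base)
DTI: 6,390 ÷ 13,650 = 46.8%, over the 45% base limit.
Liquid reserves cover 36,380/2,140 = 17.0 months — ≥ 2 required
Employment 44 ≥ 12 months
46.8% falls in the override range (45%–50%), so the compensating-factor test applies.
Override check — reserves: 17.0 mo (ok); score: 821 (ok).
Both override conditions satisfied; DTI exception granted.

Approved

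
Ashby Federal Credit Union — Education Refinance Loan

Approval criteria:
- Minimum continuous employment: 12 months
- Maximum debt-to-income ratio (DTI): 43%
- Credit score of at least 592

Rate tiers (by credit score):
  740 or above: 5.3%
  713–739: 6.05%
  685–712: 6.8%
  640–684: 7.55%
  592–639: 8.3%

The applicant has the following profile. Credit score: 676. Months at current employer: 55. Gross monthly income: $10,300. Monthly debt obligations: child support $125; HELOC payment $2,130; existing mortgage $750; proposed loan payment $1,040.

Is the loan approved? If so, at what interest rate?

Approved at 7.55%

Credit score 676 ≥ 592 (meets minimum)
Employment 55 ≥ 12 months
Total monthly debts = (125 + 2,130 + 750 + 1,040) = 4,045. Debt-to-income = 4,045/10,300 = 39.3% — meets 43% limit
All requirements met. Score 676 falls in the 640–684 tier → 7.55%.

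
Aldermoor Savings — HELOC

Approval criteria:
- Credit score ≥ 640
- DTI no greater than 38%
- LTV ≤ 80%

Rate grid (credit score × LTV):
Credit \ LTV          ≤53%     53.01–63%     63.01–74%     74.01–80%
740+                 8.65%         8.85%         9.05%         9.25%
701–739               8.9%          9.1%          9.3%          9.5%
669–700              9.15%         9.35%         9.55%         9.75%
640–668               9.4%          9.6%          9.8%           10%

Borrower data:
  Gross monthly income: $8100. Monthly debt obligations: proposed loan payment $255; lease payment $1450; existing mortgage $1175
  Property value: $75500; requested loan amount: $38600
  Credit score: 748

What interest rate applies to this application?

Credit score 748 ≥ 640; Total monthly debts = (255 + 1,450 + 1,175) = 2,880. DTI = 2,880/8,100 = 35.6% ≤ 38%
LTV = 38,600/75,500 = 51.1% ≤ 80%
Score 748 is in the 740+ band; LTV 51.1% is in the ≤53% band → 8.65%.

8.65%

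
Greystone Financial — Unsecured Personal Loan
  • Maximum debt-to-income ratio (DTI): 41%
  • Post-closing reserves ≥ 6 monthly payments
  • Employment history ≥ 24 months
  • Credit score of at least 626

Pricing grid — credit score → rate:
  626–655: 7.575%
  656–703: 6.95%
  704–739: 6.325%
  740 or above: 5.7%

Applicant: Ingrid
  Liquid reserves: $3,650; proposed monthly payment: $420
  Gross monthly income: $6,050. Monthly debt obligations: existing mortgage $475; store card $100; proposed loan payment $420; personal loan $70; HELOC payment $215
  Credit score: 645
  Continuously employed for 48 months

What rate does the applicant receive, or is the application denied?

Approved at 7.575%

Credit score 645 ≥ 626 (meets minimum)
Total monthly debts = (475 + 100 + 420 + 70 + 215) = 1,280. DTI = 1,280/6,050 = 21.2% ≤ 41%
Employment 48 ≥ 24 months
Reserves = 3,650/420 = 8.7 months ≥ 6
All requirements met. Score 645 falls in the 626–655 tier → 7.575%.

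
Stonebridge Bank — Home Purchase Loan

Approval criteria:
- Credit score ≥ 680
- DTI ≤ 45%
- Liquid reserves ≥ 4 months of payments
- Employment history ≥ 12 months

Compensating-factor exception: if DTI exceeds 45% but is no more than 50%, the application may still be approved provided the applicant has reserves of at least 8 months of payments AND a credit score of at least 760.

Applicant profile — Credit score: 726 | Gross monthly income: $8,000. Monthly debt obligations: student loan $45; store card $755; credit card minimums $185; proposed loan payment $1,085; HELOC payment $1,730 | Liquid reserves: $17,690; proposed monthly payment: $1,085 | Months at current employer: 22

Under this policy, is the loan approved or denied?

Credit score 726 ≥ 680 (meets base)
Total debts = (45 + 755 + 185 + 1,085 + 1,730) = 3,800. DTI = 3,800/8,000 = 47.5% > 45% — standard DTI limit exceeded.
Reserves: 17,690 ÷ 1,085 = 16.3 months (meets 4-month minimum)
Employment 22 ≥ 12 months
47.5% falls in the override range (45%–50%), so the compensating-factor test applies.
Reserves 16.3 ≥ 8 months; credit score 726 < 760.
Compensating-factor requirement not fully met.

Denied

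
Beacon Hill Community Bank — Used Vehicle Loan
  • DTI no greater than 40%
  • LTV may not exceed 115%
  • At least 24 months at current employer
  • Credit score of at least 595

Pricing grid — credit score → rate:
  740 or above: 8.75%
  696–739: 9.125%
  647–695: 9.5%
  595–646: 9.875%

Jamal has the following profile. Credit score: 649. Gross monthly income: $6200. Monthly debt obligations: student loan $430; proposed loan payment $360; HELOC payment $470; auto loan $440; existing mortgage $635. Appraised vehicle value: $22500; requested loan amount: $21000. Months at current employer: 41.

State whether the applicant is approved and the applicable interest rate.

Credit score 649 ≥ 595 (meets minimum)
LTV = 21,000/22,500 = 93.3% ≤ 115%
Total monthly debts = (430 + 360 + 470 + 440 + 635) = 2,335. DTI: 2,335 ÷ 6,200 = 37.7%, within the 40% cap
Employment 41 ≥ 24 months
All requirements met. Score 649 falls in the 647–695 tier → 9.5%.

Approved at 9.5%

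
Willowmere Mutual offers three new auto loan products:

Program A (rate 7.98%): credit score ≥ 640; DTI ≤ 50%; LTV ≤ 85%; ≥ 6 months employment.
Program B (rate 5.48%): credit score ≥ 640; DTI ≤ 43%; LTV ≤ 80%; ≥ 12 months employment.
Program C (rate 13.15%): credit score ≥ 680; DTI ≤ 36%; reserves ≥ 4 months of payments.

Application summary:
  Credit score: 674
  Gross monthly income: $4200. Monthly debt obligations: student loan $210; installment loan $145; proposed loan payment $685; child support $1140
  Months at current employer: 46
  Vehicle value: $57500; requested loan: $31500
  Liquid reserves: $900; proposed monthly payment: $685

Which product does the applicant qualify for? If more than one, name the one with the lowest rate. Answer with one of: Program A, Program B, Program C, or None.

None

Total debts = (210 + 145 + 685 + 1,140) = 2,180; DTI = 2,180/4,200 = 51.9%.
LTV = 31,500/57,500 = 54.8%.
Reserves = 900/685 = 1.3 months.
Program A: score 674 ≥ 640; DTI 51.9% > 50%; LTV 54.8% ≤ 85%; employment 46 ≥ 6 mo → does not qualify.
Program B: score 674 ≥ 640; DTI 51.9% > 43%; LTV 54.8% ≤ 80%; employment 46 ≥ 12 mo → does not qualify.
Program C: score 674 < 680; DTI 51.9% > 36%; reserves 1.3 < 4 mo → does not qualify.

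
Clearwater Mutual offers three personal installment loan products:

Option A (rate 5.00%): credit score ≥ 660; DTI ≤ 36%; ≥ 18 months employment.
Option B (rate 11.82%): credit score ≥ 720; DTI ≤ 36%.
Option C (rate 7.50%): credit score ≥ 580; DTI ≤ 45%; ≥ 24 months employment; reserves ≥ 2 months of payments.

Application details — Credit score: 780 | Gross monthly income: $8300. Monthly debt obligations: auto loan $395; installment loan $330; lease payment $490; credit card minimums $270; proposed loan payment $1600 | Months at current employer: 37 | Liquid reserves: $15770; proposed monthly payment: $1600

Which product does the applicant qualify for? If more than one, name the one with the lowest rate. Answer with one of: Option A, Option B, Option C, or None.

Total debts = (395 + 330 + 490 + 270 + 1,600) = 3,085; DTI = 3,085/8,300 = 37.2%.
Reserves = 15,770/1,600 = 9.9 months.
Option A: score 780 ≥ 660; DTI 37.2% > 36%; employment 37 ≥ 18 mo → does not qualify.
Option B: score 780 ≥ 720; DTI 37.2% > 36% → does not qualify.
Option C: score 780 ≥ 580; DTI 37.2% ≤ 45%; employment 37 ≥ 24 mo; reserves 9.9 ≥ 2 mo → qualifies.

Option C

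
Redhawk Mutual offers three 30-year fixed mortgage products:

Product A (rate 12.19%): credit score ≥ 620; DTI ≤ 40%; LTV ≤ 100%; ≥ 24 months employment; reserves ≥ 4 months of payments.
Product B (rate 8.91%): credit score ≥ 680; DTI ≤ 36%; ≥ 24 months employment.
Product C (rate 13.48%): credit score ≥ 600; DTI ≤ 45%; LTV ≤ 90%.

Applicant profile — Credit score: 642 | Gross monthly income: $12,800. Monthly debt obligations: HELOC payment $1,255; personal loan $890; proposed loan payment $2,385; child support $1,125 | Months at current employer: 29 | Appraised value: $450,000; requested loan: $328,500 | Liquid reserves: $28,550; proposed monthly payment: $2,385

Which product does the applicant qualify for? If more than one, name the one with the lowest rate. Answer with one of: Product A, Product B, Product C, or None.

Product C

Total debts = (1,255 + 890 + 2,385 + 1,125) = 5,655; DTI = 5,655/12,800 = 44.2%.
LTV = 328,500/450,000 = 73%.
Reserves = 28,550/2,385 = 12.0 months.
Product A: score 642 ≥ 620; DTI 44.2% > 40%; LTV 73% ≤ 100%; employment 29 ≥ 24 mo; reserves 12.0 ≥ 4 mo → does not qualify.
Product B: score 642 < 680; DTI 44.2% > 36%; employment 29 ≥ 24 mo → does not qualify.
Product C: score 642 ≥ 600; DTI 44.2% ≤ 45%; LTV 73% ≤ 90% → qualifies.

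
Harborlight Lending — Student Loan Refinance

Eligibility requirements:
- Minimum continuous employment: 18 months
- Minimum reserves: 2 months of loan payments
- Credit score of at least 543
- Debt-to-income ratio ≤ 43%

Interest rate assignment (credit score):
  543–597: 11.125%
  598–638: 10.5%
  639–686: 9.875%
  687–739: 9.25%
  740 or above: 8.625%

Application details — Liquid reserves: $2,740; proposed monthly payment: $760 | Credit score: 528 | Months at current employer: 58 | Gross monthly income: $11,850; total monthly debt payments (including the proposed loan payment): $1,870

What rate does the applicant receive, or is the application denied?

Denied

Credit score 528 < 543 (below minimum)
Reserves = 2,740/760 = 3.6 months ≥ 2
DTI = 1,870/11,850 = 15.8% ≤ 43%
Employment 58 ≥ 18 months
Not all requirements met → denied.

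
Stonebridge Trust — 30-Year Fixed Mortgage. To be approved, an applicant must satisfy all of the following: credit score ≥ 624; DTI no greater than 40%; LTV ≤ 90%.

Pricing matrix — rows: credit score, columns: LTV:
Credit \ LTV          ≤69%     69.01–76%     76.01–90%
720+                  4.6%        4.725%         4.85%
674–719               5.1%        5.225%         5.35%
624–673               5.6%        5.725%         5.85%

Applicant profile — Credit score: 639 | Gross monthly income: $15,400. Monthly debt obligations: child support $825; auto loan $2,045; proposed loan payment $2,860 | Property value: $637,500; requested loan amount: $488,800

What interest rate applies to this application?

5.85%

Credit score 639 ≥ 624; Total monthly debts = (825 + 2,045 + 2,860) = 5,730. DTI: 5,730 ÷ 15,400 = 37.2%, within the 40% cap
Loan-to-value = 488,800/637,500 = 76.7% — pass (90% max)
Credit 639 → row 624–673; LTV 76.7% → column 76.01–90%. Grid cell → 5.85%.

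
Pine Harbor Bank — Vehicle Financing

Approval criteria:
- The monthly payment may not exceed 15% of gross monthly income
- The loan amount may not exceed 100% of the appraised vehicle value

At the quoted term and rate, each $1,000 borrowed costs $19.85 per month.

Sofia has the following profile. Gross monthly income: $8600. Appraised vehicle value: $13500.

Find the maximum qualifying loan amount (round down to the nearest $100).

$13,500

Payment cap: 15% × $8,600 = $1,290/month.
At $19.85 per $1,000, that supports 1,290/19.85 × 1,000 ≈ $64,987 → $64,900.
LTV cap: 100% × $13,500 = $13,500 → $13,500.
Binding constraint: loan-to-value.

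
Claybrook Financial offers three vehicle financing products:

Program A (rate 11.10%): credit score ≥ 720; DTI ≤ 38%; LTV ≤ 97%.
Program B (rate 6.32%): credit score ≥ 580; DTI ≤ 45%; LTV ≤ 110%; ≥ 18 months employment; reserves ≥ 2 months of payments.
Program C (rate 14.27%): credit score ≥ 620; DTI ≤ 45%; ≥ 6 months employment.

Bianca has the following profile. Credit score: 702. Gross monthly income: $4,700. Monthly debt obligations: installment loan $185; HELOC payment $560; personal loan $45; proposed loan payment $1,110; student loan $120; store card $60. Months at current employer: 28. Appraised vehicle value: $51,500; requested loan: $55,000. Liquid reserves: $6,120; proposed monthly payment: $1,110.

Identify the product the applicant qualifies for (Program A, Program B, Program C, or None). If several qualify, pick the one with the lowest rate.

Total debts = (185 + 560 + 45 + 1,110 + 120 + 60) = 2,080; DTI = 2,080/4,700 = 44.3%.
LTV = 55,000/51,500 = 106.8%.
Reserves = 6,120/1,110 = 5.5 months.
Program A: score 702 < 720; DTI 44.3% > 38%; LTV 106.8% > 97% → does not qualify.
Program B: score 702 ≥ 580; DTI 44.3% ≤ 45%; LTV 106.8% ≤ 110%; employment 28 ≥ 18 mo; reserves 5.5 ≥ 2 mo → qualifies.
Program C: score 702 ≥ 620; DTI 44.3% ≤ 45%; employment 28 ≥ 6 mo → qualifies.
Qualifying: Program B, Program C. Lowest rate is 6.32% → Program B.

Program B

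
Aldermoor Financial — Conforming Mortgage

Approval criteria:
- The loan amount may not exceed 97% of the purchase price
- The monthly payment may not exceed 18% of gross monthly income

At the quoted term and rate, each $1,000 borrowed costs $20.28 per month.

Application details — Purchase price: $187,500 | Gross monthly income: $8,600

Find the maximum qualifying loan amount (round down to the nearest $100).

$76,300

Payment cap: 18% × $8,600 = $1,548/month.
At $20.28 per $1,000, that supports 1,548/20.28 × 1,000 ≈ $76,331 → $76,300.
LTV cap: 97% × $187,500 = $181,875 → $181,800.
Binding constraint: payment-to-income.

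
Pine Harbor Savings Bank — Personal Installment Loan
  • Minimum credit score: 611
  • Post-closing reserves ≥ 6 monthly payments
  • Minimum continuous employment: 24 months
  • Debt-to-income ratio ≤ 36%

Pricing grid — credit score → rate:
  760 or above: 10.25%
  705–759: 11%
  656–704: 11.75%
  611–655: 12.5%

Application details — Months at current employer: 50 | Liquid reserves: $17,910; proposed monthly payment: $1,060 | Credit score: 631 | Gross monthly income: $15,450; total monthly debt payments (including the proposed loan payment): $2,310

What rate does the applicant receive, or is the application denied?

Approved at 12.5%

Credit score 631 ≥ 611 (meets minimum)
DTI: 2,310 ÷ 15,450 = 15%, within the 36% cap
Employment 50 ≥ 24 months
Liquid reserves cover 17,910/1,060 = 16.9 months — ≥ 6 required
All requirements met. Score 631 falls in the 611–655 tier → 12.5%.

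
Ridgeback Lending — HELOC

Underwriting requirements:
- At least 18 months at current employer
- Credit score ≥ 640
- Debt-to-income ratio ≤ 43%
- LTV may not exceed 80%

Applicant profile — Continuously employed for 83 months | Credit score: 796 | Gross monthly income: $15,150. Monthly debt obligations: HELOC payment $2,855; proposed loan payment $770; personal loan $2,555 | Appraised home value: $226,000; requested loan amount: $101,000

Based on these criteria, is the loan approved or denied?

Employment 83 ≥ 18 months
Credit score 796 ≥ 640 (meets)
Total monthly debts = (2,855 + 770 + 2,555) = 6,180. DTI = 6,180/15,150 = 40.8% ≤ 43%
LTV = 101,000/226,000 = 44.7% ≤ 80%
All criteria satisfied.

Approved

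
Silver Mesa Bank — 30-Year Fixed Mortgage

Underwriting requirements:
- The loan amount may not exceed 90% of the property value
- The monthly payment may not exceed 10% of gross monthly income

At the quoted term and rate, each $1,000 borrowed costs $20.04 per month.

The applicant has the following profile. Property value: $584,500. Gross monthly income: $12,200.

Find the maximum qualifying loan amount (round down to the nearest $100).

$60,800

Payment cap: 10% × $12,200 = $1,220/month.
At $20.04 per $1,000, that supports 1,220/20.04 × 1,000 ≈ $60,878 → $60,800.
LTV cap: 90% × $584,500 = $526,050 → $526,000.
Binding constraint: payment-to-income.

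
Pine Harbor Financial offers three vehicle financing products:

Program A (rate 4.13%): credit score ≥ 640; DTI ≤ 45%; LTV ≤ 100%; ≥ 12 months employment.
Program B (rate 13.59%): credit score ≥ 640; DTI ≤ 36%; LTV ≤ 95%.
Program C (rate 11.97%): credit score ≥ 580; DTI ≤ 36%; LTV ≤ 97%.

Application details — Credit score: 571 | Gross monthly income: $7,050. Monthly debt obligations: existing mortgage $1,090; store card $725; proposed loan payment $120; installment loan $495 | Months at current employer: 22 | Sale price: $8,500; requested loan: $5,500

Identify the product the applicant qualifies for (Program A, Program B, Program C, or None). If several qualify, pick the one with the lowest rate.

None

Total debts = (1,090 + 725 + 120 + 495) = 2,430; DTI = 2,430/7,050 = 34.5%.
LTV = 5,500/8,500 = 64.7%.
Program A: score 571 < 640; DTI 34.5% ≤ 45%; LTV 64.7% ≤ 100%; employment 22 ≥ 12 mo → does not qualify.
Program B: score 571 < 640; DTI 34.5% ≤ 36%; LTV 64.7% ≤ 95% → does not qualify.
Program C: score 571 < 580; DTI 34.5% ≤ 36%; LTV 64.7% ≤ 97% → does not qualify.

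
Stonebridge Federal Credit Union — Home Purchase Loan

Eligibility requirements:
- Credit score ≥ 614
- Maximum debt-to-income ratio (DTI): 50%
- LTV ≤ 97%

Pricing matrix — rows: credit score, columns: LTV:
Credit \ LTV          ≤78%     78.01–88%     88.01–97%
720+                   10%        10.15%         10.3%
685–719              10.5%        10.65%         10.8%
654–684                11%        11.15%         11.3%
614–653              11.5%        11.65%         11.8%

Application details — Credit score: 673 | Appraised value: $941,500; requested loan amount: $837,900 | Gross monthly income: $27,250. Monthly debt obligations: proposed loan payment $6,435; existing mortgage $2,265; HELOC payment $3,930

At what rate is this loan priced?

Credit score 673 ≥ 614; Total monthly debts = (6,435 + 2,265 + 3,930) = 12,630. DTI: 12,630 ÷ 27,250 = 46.3%, within the 50% cap
Loan-to-value = 837,900/941,500 = 89% — pass (97% max)
Row: 673 falls in 654–684. Column: 89% falls in 88.01–97%. Rate = 11.3%.

11.3%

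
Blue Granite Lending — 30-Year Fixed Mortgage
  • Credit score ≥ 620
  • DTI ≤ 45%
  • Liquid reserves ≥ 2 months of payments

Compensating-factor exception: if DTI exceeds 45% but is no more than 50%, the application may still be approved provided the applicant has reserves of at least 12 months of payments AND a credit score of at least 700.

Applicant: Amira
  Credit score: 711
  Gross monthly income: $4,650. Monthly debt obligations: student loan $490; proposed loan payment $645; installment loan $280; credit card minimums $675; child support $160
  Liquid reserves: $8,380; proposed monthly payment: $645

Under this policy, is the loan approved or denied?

Approved

Credit score 711 ≥ 620 (meets base)
Total debts = (490 + 645 + 280 + 675 + 160) = 2,250. DTI = 2,250/4,650 = 48.4% > 45% — standard DTI limit exceeded.
Reserves = 8,380/645 = 13.0 months ≥ 2
DTI 48.4% is within the 45%–50% exception band; checking compensating factors.
Reserves 13.0 ≥ 12 months; credit score 711 ≥ 700.
Both override conditions satisfied; DTI exception granted.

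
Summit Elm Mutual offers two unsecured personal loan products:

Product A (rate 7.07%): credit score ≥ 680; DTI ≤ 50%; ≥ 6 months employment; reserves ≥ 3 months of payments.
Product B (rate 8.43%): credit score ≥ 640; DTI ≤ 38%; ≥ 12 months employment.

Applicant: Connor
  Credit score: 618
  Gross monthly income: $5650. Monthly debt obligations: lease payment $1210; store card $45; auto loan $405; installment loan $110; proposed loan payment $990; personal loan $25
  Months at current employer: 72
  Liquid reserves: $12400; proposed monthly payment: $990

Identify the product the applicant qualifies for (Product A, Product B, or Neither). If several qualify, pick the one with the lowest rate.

Total debts = (1,210 + 45 + 405 + 110 + 990 + 25) = 2,785; DTI = 2,785/5,650 = 49.3%.
Reserves = 12,400/990 = 12.5 months.
Product A: score 618 < 680; DTI 49.3% ≤ 50%; employment 72 ≥ 6 mo; reserves 12.5 ≥ 3 mo → does not qualify.
Product B: score 618 < 640; DTI 49.3% > 38%; employment 72 ≥ 12 mo → does not qualify.

Neither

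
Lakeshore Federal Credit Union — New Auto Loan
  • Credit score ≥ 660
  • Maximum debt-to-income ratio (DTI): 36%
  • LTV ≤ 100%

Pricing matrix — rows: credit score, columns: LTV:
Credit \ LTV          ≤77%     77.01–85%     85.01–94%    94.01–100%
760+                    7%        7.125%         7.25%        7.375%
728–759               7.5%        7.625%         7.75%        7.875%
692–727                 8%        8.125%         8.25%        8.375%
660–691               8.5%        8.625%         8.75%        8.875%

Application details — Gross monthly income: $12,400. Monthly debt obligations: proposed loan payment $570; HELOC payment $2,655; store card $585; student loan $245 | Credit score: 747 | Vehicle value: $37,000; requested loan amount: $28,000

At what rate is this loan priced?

7.5%

Credit score 747 ≥ 660; Total monthly debts = (570 + 2,655 + 585 + 245) = 4,055. DTI = 4,055/12,400 = 32.7% ≤ 36%
LTV = 28,000/37,000 = 75.7% ≤ 100%
Score 747 is in the 728–759 band; LTV 75.7% is in the ≤77% band → 7.5%.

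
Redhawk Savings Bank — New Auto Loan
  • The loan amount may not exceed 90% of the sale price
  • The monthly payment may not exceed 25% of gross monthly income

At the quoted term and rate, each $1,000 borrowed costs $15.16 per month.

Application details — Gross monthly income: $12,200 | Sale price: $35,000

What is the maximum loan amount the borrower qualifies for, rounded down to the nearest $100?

$31,500

Payment cap: 25% × $12,200 = $3,050/month.
At $15.16 per $1,000, that supports 3,050/15.16 × 1,000 ≈ $201,187 → $201,100.
LTV cap: 90% × $35,000 = $31,500 → $31,500.
Binding constraint: loan-to-value.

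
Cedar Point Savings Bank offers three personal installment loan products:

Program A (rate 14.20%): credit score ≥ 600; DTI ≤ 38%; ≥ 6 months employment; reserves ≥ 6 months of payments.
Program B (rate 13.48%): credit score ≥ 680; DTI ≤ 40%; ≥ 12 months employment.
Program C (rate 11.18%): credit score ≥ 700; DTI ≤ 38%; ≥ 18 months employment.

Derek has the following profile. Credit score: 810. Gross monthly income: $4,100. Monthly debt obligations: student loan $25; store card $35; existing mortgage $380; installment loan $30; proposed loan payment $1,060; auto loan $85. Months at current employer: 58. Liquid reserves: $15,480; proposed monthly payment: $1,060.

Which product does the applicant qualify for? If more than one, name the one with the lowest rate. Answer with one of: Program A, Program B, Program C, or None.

Total debts = (25 + 35 + 380 + 30 + 1,060 + 85) = 1,615; DTI = 1,615/4,100 = 39.4%.
Reserves = 15,480/1,060 = 14.6 months.
Program A: score 810 ≥ 600; DTI 39.4% > 38%; employment 58 ≥ 6 mo; reserves 14.6 ≥ 6 mo → does not qualify.
Program B: score 810 ≥ 680; DTI 39.4% ≤ 40%; employment 58 ≥ 12 mo → qualifies.
Program C: score 810 ≥ 700; DTI 39.4% > 38%; employment 58 ≥ 18 mo → does not qualify.

Program B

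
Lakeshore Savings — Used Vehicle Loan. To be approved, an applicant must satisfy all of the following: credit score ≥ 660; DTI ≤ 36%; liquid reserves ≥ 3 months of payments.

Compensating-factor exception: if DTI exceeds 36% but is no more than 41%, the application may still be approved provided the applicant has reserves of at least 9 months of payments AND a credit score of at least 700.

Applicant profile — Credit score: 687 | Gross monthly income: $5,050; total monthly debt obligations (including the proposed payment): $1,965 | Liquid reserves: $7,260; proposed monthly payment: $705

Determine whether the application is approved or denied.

Denied

Credit score 687 ≥ 660 (meets base)
DTI: 1,965 ÷ 5,050 = 38.9%, over the 36% base limit.
Liquid reserves cover 7,260/705 = 10.3 months — ≥ 3 required
DTI 38.9% is within the 36%–41% exception band; checking compensating factors.
Override check — reserves: 10.3 mo (ok); score: 687 (below 700).
Override conditions not both satisfied; exception does not apply.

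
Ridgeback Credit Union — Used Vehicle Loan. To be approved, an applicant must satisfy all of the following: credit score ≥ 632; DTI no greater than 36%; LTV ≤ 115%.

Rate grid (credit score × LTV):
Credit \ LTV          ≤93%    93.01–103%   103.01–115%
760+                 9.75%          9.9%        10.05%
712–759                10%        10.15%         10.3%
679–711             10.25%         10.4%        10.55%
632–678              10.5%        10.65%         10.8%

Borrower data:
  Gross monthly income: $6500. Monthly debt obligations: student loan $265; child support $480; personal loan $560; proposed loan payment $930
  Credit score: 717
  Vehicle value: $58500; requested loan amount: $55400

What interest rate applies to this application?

10.15%

Credit score 717 ≥ 632; Total monthly debts = (265 + 480 + 560 + 930) = 2,235. DTI = 2,235/6,500 = 34.4% ≤ 36%
LTV = 55,400/58,500 = 94.7% ≤ 115%
Row: 717 falls in 712–759. Column: 94.7% falls in 93.01–103%. Rate = 10.15%.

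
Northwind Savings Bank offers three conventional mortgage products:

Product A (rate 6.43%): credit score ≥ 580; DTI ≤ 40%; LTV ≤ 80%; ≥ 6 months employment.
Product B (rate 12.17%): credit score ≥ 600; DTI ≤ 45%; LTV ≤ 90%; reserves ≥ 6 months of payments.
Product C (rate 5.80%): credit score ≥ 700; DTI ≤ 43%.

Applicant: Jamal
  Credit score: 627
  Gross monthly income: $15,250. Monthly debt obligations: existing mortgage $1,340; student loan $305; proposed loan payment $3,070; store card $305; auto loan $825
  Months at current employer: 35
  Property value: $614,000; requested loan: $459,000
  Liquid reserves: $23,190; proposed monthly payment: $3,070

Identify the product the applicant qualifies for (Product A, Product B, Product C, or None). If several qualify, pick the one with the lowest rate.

Total debts = (1,340 + 305 + 3,070 + 305 + 825) = 5,845; DTI = 5,845/15,250 = 38.3%.
LTV = 459,000/614,000 = 74.8%.
Reserves = 23,190/3,070 = 7.6 months.
Product A: score 627 ≥ 580; DTI 38.3% ≤ 40%; LTV 74.8% ≤ 80%; employment 35 ≥ 6 mo → qualifies.
Product B: score 627 ≥ 600; DTI 38.3% ≤ 45%; LTV 74.8% ≤ 90%; reserves 7.6 ≥ 6 mo → qualifies.
Product C: score 627 < 700; DTI 38.3% ≤ 43% → does not qualify.
Qualifying: Product A, Product B. Lowest rate is 6.43% → Product A.

Product A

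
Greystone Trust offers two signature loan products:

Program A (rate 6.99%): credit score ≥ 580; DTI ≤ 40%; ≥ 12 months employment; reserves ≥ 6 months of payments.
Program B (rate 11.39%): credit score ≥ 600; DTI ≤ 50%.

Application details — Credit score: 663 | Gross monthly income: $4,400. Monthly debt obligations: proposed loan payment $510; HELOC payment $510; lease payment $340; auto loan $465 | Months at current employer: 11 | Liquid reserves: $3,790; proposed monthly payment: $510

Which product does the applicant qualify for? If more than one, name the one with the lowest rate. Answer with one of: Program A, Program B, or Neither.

Total debts = (510 + 510 + 340 + 465) = 1,825; DTI = 1,825/4,400 = 41.5%.
Reserves = 3,790/510 = 7.4 months.
Program A: score 663 ≥ 580; DTI 41.5% > 40%; employment 11 < 12 mo; reserves 7.4 ≥ 6 mo → does not qualify.
Program B: score 663 ≥ 600; DTI 41.5% ≤ 50% → qualifies.

Program B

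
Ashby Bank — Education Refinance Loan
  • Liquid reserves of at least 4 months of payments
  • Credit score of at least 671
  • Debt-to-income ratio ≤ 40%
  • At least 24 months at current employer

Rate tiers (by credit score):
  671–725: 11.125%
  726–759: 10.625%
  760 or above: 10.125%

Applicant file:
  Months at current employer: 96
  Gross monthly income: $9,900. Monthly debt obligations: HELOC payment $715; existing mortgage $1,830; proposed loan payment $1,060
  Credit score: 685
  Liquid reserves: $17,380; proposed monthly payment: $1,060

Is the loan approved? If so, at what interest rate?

Credit score 685 ≥ 671 (meets minimum)
Total monthly debts = (715 + 1,830 + 1,060) = 3,605. DTI: 3,605 ÷ 9,900 = 36.4%, within the 40% cap
Reserves: 17,380 ÷ 1,060 = 16.4 months (meets 4-month minimum)
Employment 96 ≥ 24 months
All requirements met. Score 685 falls in the 671–725 tier → 11.125%.

Approved at 11.125%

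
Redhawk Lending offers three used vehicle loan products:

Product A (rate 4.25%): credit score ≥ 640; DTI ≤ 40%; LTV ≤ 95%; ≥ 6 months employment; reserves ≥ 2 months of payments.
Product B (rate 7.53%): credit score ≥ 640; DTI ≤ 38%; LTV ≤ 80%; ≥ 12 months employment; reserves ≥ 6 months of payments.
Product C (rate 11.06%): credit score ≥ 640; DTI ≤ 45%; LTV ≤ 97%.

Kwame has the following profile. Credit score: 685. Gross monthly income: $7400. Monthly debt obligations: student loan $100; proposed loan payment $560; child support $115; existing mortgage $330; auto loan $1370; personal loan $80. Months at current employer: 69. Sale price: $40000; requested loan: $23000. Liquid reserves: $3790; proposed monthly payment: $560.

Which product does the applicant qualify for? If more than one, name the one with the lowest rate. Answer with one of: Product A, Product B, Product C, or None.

Product A

Total debts = (100 + 560 + 115 + 330 + 1,370 + 80) = 2,555; DTI = 2,555/7,400 = 34.5%.
LTV = 23,000/40,000 = 57.5%.
Reserves = 3,790/560 = 6.8 months.
Product A: score 685 ≥ 640; DTI 34.5% ≤ 40%; LTV 57.5% ≤ 95%; employment 69 ≥ 6 mo; reserves 6.8 ≥ 2 mo → qualifies.
Product B: score 685 ≥ 640; DTI 34.5% ≤ 38%; LTV 57.5% ≤ 80%; employment 69 ≥ 12 mo; reserves 6.8 ≥ 6 mo → qualifies.
Product C: score 685 ≥ 640; DTI 34.5% ≤ 45%; LTV 57.5% ≤ 97% → qualifies.
Qualifying: Product A, Product B, Product C. Lowest rate is 4.25% → Product A.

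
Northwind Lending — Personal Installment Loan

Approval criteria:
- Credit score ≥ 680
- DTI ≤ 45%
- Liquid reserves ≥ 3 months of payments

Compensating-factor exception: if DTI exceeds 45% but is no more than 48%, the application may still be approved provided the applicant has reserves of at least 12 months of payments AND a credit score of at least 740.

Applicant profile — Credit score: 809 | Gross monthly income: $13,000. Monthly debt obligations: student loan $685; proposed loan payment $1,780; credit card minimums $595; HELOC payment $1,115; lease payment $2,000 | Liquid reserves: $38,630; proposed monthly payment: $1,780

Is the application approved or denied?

Approved

Credit score 809 ≥ 680 (meets base)
Total debts = (685 + 1,780 + 595 + 1,115 + 2,000) = 6,175. DTI = 6,175/13,000 = 47.5% > 45% — standard DTI limit exceeded.
Liquid reserves cover 38,630/1,780 = 21.7 months — ≥ 3 required
47.5% falls in the override range (45%–48%), so the compensating-factor test applies.
Reserves 21.7 ≥ 12 months; credit score 809 ≥ 740.
Both override conditions satisfied; DTI exception granted.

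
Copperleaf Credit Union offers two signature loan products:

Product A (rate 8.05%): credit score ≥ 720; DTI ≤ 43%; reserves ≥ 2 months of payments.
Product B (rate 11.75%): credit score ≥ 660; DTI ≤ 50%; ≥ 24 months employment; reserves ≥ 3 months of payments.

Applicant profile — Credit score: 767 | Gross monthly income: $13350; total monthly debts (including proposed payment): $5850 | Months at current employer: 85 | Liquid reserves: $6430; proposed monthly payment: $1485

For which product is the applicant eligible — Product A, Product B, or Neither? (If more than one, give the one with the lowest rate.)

Product B

DTI = 5,850/13,350 = 43.8%.
Reserves = 6,430/1,485 = 4.3 months.
Product A: score 767 ≥ 720; DTI 43.8% > 43%; reserves 4.3 ≥ 2 mo → does not qualify.
Product B: score 767 ≥ 660; DTI 43.8% ≤ 50%; employment 85 ≥ 24 mo; reserves 4.3 ≥ 3 mo → qualifies.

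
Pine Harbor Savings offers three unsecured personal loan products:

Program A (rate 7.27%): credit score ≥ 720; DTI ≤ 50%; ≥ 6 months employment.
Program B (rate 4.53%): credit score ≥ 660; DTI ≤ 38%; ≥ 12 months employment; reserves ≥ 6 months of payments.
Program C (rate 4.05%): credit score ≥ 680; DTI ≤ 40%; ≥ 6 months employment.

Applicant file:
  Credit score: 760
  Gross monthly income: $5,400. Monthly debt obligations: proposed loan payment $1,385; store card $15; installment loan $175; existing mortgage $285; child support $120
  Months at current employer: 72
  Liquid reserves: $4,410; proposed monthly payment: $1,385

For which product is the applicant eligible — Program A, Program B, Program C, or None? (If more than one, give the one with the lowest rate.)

Total debts = (1,385 + 15 + 175 + 285 + 120) = 1,980; DTI = 1,980/5,400 = 36.7%.
Reserves = 4,410/1,385 = 3.2 months.
Program A: score 760 ≥ 720; DTI 36.7% ≤ 50%; employment 72 ≥ 6 mo → qualifies.
Program B: score 760 ≥ 660; DTI 36.7% ≤ 38%; employment 72 ≥ 12 mo; reserves 3.2 < 6 mo → does not qualify.
Program C: score 760 ≥ 680; DTI 36.7% ≤ 40%; employment 72 ≥ 6 mo → qualifies.
Qualifying: Program A, Program C. Lowest rate is 4.05% → Program C.

Program C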